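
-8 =-8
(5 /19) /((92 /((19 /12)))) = 5 /1104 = 0.00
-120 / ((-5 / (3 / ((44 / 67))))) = 109.64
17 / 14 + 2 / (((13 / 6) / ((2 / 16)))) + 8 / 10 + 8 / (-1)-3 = -4036 / 455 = -8.87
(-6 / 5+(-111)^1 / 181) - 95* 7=-603466 / 905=-666.81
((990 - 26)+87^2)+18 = 8551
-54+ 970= 916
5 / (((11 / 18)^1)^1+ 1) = 90 / 29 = 3.10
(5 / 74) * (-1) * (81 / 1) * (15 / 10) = -1215 / 148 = -8.21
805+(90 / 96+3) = 12943 / 16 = 808.94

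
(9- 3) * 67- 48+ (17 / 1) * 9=507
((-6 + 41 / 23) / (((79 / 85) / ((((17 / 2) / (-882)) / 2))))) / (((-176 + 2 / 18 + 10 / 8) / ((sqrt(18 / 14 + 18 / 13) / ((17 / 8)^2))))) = -139680 *sqrt(273) / 50937292861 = -0.00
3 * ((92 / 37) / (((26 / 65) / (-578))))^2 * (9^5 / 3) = 1043575551536400 / 1369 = 762290395570.78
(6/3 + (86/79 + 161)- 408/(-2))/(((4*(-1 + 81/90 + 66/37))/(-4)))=-10759230/49217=-218.61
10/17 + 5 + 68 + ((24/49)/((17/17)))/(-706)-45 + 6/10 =42912837/1470245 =29.19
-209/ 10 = -20.90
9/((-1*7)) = -1.29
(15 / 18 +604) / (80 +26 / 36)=10887 / 1453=7.49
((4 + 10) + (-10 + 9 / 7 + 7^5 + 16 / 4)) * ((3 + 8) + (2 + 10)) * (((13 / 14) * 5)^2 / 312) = 146652025 / 5488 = 26722.31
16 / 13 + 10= 146 / 13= 11.23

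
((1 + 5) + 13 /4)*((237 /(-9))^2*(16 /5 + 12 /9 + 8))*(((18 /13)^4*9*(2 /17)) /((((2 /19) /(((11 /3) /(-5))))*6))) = -4409570711304 /12138425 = -363273.71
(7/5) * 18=126/5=25.20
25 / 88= 0.28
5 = 5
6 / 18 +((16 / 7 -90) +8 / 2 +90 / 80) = -13819 / 168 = -82.26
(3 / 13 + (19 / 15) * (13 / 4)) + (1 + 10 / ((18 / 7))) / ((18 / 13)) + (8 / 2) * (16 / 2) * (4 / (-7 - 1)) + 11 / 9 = -145303 / 21060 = -6.90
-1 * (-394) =394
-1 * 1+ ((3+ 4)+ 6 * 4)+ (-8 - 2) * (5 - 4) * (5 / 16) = 215 / 8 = 26.88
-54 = -54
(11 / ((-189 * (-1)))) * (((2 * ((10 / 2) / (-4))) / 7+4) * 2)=187 / 441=0.42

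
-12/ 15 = -4/ 5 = -0.80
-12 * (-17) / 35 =5.83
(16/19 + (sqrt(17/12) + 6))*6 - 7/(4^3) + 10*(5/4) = sqrt(51) + 64987/1216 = 60.58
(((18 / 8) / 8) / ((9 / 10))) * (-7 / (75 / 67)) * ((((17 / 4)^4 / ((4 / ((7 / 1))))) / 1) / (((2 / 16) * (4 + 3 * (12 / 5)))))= -39171349 / 49152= -796.94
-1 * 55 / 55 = -1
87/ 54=29/ 18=1.61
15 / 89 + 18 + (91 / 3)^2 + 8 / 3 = 753698 / 801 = 940.95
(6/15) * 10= 4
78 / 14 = 39 / 7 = 5.57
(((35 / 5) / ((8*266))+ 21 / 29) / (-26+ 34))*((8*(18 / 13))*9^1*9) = 4675077 / 57304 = 81.58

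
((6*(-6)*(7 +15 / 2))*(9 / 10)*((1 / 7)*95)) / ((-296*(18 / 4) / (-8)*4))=-9.57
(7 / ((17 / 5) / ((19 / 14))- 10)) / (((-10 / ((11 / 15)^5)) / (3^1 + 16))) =406975877 / 1081350000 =0.38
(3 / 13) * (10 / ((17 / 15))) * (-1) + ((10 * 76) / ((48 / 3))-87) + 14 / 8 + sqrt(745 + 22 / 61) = -35171 / 884 + sqrt(2773487) / 61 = -12.48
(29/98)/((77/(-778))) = -11281/3773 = -2.99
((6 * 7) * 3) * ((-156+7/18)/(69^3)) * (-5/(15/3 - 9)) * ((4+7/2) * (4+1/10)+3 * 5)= -5980135/1752048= -3.41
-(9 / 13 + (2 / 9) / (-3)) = -217 / 351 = -0.62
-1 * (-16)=16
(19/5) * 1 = 19/5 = 3.80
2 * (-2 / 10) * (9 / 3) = -6 / 5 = -1.20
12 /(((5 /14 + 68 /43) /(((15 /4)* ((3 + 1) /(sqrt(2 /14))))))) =36120* sqrt(7) /389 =245.67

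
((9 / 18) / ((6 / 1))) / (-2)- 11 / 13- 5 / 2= -1057 / 312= -3.39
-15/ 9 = -5/ 3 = -1.67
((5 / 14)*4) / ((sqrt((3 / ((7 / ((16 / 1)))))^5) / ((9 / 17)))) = 35*sqrt(21) / 26112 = 0.01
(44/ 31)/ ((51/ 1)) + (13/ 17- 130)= -129.21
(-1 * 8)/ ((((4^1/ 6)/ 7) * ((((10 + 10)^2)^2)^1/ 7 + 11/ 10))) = -1960/ 533359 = -0.00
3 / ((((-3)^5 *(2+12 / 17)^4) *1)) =-83521 / 362673936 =-0.00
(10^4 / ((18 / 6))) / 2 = 5000 / 3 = 1666.67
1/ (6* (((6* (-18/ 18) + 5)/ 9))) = -3/ 2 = -1.50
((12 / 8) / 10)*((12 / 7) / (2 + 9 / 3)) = 9 / 175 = 0.05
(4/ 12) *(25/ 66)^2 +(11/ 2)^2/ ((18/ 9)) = 396557/ 26136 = 15.17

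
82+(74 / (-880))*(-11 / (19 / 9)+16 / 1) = 81.09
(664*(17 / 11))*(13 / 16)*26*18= 390205.64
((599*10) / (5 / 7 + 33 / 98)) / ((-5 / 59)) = -6926836 / 103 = -67250.83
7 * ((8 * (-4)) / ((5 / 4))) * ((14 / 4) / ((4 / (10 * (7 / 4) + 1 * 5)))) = -3528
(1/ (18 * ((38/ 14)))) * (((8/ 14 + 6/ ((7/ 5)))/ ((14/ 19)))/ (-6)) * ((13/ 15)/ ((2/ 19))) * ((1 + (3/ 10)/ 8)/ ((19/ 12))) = -18343/ 151200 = -0.12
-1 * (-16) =16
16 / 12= 4 / 3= 1.33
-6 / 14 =-3 / 7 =-0.43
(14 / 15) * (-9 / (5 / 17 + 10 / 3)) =-2142 / 925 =-2.32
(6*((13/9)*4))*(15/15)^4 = 104/3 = 34.67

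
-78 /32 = -39 /16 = -2.44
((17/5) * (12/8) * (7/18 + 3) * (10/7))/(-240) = -1037/10080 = -0.10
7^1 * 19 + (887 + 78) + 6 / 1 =1104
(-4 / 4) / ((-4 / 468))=117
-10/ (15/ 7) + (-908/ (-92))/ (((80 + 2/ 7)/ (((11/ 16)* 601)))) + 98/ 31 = 947999507/ 19233888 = 49.29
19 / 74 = 0.26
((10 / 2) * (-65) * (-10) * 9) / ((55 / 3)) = 1595.45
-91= -91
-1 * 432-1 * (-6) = -426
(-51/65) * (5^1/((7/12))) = -612/91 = -6.73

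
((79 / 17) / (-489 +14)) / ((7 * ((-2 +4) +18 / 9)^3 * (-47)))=79 / 170027200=0.00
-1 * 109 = -109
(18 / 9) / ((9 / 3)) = 2 / 3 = 0.67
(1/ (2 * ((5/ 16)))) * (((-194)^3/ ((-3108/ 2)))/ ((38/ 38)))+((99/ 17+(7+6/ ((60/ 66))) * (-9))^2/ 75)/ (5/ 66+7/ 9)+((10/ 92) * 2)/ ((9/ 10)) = 12650768325322448/ 1636570333125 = 7730.05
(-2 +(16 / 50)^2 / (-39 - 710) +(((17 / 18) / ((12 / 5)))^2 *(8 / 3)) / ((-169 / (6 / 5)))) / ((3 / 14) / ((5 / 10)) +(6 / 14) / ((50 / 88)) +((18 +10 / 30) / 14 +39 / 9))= -462095725081 / 1574650461150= -0.29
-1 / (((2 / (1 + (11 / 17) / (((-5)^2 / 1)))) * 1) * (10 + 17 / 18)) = -3924 / 83725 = -0.05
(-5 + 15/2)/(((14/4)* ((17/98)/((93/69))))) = 2170/391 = 5.55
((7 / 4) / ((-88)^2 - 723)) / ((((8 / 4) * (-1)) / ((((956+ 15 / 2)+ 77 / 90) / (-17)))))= 10849 / 1534590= 0.01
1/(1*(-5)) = -1/5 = -0.20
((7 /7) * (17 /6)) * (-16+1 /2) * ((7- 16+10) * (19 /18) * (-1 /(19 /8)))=527 /27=19.52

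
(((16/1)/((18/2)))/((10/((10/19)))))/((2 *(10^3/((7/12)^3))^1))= 343/36936000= 0.00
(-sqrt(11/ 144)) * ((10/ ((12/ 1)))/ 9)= -5 * sqrt(11)/ 648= -0.03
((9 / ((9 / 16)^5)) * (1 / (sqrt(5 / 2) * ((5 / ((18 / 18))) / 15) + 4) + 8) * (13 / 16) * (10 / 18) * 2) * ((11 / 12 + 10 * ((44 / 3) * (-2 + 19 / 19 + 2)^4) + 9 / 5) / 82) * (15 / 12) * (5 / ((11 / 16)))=19643.80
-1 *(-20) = 20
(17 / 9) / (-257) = -17 / 2313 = -0.01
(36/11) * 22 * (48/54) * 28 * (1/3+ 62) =335104/3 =111701.33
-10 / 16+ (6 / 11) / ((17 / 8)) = -551 / 1496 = -0.37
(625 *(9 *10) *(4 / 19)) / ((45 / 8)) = 2105.26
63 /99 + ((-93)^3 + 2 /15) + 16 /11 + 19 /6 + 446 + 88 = -88419937 /110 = -803817.61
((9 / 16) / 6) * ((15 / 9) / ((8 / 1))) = 5 / 256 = 0.02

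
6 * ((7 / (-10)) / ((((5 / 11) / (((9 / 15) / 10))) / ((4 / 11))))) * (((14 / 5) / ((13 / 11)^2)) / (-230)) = 106722 / 60734375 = 0.00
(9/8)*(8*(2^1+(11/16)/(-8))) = 2205/128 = 17.23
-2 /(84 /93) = -31 /14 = -2.21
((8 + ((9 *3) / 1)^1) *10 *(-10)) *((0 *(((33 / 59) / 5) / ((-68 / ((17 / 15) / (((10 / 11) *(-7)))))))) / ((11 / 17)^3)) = 0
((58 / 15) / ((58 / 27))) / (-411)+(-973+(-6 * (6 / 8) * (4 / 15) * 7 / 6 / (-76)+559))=-21552109 / 52060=-413.99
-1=-1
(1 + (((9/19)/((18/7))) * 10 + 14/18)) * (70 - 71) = -619/171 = -3.62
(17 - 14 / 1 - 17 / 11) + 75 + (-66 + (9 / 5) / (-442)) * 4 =-2279813 / 12155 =-187.56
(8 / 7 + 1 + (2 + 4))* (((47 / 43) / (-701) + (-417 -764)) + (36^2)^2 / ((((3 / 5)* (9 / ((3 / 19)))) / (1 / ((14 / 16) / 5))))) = 3361040366130 / 1477007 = 2275575.11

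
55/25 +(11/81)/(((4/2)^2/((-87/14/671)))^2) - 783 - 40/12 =-4529297405971/5776182720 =-784.13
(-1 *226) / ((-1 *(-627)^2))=226 / 393129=0.00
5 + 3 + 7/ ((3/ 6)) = 22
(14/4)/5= 7/10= 0.70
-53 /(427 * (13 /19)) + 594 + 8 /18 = 29688787 /49959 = 594.26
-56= -56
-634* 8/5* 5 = -5072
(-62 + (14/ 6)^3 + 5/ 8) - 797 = -182665/ 216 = -845.67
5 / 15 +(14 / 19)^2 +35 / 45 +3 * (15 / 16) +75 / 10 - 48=-1873163 / 51984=-36.03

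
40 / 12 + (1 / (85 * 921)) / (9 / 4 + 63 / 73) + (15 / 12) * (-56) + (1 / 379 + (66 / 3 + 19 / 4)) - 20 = -6463535370923 / 107880174540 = -59.91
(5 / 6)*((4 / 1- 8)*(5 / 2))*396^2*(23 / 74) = -15028200 / 37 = -406167.57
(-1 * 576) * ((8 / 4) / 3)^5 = -2048 / 27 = -75.85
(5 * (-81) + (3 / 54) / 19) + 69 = -114911 / 342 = -336.00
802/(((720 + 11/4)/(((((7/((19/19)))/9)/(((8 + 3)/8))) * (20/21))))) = 513280/858627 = 0.60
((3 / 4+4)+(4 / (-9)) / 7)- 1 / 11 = 12739 / 2772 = 4.60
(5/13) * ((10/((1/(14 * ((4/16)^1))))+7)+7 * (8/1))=490/13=37.69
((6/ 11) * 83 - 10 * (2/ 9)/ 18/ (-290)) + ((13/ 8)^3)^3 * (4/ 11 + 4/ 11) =44536174407785/ 433506484224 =102.73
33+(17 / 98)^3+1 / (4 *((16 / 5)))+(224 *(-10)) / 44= -1476415553 / 82824896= -17.83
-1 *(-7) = 7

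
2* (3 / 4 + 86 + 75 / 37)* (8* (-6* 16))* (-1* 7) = 35317632 / 37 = 954530.59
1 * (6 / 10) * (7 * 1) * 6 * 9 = 226.80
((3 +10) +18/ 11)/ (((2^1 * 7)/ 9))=207/ 22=9.41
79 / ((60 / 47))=3713 / 60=61.88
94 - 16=78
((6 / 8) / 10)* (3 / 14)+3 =1689 / 560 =3.02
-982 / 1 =-982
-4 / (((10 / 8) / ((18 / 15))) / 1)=-96 / 25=-3.84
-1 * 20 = -20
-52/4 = -13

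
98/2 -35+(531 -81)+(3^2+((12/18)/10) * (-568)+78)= 513.13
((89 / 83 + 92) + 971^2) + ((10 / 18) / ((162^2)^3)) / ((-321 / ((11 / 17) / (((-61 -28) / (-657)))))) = 942934.07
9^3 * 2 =1458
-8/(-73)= 8/73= 0.11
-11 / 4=-2.75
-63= -63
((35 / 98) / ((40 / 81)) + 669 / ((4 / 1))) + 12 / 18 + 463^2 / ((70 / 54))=278105539 / 1680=165539.01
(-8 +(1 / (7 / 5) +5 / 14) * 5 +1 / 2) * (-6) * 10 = 900 / 7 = 128.57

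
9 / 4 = 2.25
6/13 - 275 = -3569/13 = -274.54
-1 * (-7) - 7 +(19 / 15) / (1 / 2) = 38 / 15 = 2.53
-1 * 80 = -80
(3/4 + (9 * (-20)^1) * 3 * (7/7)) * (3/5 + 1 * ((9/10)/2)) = -45297/80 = -566.21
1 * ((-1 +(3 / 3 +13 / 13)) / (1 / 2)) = 2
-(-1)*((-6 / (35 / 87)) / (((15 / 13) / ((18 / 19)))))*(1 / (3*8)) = -3393 / 6650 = -0.51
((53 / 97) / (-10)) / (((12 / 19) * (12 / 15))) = -1007 / 9312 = -0.11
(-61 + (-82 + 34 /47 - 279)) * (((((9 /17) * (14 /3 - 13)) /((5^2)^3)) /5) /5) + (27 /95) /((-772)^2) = 26907798321 /5654770690000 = 0.00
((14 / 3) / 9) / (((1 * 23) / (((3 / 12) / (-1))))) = -0.01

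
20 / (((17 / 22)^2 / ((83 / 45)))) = 61.78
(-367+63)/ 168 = -38/ 21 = -1.81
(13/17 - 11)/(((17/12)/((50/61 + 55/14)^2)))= -162.89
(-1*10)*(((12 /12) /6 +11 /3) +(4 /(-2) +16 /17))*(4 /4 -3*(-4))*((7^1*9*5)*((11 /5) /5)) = -849849 /17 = -49991.12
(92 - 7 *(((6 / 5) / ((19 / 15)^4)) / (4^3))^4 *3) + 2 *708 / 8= 269.00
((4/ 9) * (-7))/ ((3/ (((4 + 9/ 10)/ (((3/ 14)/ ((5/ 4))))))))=-2401/ 81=-29.64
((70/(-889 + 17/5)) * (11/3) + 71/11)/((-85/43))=-19367501/6210270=-3.12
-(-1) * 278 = 278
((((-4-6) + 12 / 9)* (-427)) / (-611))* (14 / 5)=-11956 / 705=-16.96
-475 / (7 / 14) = -950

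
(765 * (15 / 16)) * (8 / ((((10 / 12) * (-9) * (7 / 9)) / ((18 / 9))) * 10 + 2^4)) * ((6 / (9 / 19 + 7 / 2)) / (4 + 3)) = -7848900 / 83503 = -94.00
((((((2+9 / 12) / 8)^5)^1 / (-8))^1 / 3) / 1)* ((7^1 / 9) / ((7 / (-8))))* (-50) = -4026275 / 452984832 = -0.01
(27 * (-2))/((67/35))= -1890/67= -28.21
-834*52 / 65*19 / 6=-10564 / 5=-2112.80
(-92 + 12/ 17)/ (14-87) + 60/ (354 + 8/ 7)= 2189746/ 1542563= 1.42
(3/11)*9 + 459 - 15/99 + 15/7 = 107056/231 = 463.45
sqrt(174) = 13.19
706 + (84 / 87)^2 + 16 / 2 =714.93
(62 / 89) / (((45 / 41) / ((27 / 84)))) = 1271 / 6230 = 0.20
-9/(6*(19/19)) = -3/2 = -1.50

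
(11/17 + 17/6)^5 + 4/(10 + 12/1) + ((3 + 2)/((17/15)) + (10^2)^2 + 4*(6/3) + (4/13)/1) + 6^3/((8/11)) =10820.57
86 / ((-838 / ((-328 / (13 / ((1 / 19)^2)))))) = 14104 / 1966367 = 0.01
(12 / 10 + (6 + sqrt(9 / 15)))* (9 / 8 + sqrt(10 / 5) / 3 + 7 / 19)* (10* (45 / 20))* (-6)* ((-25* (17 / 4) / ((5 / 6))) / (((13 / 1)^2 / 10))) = 11475* (sqrt(15) + 36)* (152* sqrt(2) + 681) / 25688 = 15958.42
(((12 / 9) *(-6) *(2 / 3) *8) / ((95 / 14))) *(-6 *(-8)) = -28672 / 95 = -301.81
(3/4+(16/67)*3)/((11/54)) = 10611/1474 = 7.20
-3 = -3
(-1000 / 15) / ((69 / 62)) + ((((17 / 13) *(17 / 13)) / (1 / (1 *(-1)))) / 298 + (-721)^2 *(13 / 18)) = 652220033576 / 1737489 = 375380.81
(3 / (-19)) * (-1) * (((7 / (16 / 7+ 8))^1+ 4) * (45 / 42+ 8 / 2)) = 23927 / 6384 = 3.75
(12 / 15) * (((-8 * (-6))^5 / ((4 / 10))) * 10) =5096079360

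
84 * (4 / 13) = 336 / 13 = 25.85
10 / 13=0.77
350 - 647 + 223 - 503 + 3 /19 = -10960 /19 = -576.84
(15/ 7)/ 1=15/ 7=2.14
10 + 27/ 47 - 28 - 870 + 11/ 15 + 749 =-97073/ 705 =-137.69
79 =79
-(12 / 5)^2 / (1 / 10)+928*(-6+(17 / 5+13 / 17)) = -149664 / 85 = -1760.75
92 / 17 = 5.41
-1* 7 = -7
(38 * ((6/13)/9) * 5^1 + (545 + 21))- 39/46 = 1031363/1794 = 574.90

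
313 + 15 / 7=2206 / 7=315.14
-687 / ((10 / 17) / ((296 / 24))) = -14404.10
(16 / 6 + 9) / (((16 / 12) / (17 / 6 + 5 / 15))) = 665 / 24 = 27.71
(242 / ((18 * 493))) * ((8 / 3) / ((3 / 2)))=0.05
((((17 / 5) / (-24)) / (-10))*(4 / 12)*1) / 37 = 17 / 133200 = 0.00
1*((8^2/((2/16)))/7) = 512/7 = 73.14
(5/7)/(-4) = -5/28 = -0.18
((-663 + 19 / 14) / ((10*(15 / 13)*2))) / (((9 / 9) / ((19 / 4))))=-2287961 / 16800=-136.19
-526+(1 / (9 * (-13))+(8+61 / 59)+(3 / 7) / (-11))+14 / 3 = -272328283 / 531531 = -512.35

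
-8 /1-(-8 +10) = -10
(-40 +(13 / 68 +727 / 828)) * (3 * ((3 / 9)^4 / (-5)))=54799 / 190026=0.29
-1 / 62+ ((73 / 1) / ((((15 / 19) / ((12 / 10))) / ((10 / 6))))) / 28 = 21446 / 3255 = 6.59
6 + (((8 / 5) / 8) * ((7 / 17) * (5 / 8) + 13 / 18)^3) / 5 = 276788797199 / 45844185600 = 6.04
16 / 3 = 5.33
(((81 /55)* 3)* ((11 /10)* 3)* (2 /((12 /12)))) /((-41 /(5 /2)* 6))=-0.30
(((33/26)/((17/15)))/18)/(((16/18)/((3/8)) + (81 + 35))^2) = 40095/9029543744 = 0.00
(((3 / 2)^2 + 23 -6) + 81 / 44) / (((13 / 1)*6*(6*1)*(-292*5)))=-29 / 939510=-0.00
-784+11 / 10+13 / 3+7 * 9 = -21467 / 30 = -715.57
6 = 6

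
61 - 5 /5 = 60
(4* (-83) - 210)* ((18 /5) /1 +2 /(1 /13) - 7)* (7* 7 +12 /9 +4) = -9983098 /15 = -665539.87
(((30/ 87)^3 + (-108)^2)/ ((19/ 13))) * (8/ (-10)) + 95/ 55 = -162675275167/ 25486505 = -6382.80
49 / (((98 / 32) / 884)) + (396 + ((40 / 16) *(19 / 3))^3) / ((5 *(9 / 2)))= 69682751 / 4860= 14338.01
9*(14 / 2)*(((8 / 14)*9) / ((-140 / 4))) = -324 / 35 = -9.26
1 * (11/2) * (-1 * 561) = -6171/2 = -3085.50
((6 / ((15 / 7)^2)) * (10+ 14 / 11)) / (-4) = -3038 / 825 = -3.68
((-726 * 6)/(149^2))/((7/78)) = -2.19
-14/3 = -4.67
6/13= 0.46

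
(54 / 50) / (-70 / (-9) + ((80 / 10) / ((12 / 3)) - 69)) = -243 / 13325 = -0.02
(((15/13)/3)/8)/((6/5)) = 25/624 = 0.04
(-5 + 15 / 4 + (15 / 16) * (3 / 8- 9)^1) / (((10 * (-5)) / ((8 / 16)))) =0.09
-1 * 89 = -89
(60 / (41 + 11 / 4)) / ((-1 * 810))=-8 / 4725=-0.00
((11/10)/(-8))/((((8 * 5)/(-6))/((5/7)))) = 33/2240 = 0.01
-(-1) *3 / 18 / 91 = 0.00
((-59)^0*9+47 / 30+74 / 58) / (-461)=-10303 / 401070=-0.03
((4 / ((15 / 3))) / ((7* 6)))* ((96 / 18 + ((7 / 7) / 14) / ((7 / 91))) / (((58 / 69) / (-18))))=-18147 / 7105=-2.55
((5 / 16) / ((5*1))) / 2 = 1 / 32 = 0.03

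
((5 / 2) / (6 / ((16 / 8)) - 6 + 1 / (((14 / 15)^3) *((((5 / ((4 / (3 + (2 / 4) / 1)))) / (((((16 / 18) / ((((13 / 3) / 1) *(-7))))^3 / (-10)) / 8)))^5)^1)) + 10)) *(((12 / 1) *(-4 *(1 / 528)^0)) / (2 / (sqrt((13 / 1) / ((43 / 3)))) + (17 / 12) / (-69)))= -3190075432335098598726436944282909468655700025900000000 *sqrt(1677) / 16002015444508226125025112396265744333734174796081942723 - 1277185997366044909997359718635005421327734974137500000 / 16002015444508226125025112396265744333734174796081942723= -8.24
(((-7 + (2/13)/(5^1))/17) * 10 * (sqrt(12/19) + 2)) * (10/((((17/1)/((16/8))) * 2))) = -18120/3757 - 18120 * sqrt(57)/71383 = -6.74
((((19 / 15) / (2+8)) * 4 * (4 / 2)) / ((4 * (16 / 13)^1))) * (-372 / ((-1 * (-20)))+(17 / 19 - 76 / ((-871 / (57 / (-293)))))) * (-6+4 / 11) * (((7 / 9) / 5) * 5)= 15.99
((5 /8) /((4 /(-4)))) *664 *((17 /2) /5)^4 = -6932243 /2000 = -3466.12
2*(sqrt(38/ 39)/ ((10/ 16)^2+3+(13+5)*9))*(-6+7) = 128*sqrt(1482)/ 412815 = 0.01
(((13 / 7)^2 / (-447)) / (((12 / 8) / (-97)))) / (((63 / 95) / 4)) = 12458680 / 4139667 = 3.01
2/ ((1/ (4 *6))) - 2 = 46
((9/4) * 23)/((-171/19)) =-23/4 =-5.75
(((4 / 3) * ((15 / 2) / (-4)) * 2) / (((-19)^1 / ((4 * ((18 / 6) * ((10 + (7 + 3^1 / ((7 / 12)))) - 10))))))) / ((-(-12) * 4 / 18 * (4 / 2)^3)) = 3825 / 2128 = 1.80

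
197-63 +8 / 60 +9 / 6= 4069 / 30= 135.63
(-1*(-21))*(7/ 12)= 49/ 4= 12.25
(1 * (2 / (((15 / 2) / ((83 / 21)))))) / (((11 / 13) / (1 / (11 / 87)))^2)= 47186828 / 512435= 92.08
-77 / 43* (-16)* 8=9856 / 43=229.21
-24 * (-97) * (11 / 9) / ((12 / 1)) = 2134 / 9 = 237.11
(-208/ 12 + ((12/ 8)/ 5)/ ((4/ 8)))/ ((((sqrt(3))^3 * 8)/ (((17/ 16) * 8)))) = -4267 * sqrt(3)/ 2160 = -3.42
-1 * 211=-211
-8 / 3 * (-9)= 24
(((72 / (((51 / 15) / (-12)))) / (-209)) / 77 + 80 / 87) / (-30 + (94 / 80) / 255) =-4452464000 / 142787347241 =-0.03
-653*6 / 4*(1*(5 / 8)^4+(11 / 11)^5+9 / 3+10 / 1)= -13862.46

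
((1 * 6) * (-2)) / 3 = -4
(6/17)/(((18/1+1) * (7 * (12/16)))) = 8/2261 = 0.00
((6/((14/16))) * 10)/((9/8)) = 1280/21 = 60.95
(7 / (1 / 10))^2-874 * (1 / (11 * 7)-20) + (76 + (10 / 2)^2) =22469.65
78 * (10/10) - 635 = -557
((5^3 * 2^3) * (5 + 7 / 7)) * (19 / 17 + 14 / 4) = 471000 / 17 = 27705.88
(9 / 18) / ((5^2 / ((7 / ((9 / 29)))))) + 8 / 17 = 7051 / 7650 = 0.92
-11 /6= -1.83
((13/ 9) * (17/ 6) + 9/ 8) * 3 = 1127/ 72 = 15.65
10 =10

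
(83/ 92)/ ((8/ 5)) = 415/ 736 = 0.56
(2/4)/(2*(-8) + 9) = -1/14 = -0.07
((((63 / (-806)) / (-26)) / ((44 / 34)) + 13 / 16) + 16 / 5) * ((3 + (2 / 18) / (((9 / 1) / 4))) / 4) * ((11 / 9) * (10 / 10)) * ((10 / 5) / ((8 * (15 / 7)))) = 820593109 / 1880236800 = 0.44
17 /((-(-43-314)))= 0.05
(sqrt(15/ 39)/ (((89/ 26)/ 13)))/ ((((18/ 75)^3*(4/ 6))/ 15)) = 1015625*sqrt(65)/ 2136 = 3833.44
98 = 98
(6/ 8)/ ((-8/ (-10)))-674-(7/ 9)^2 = -873073/ 1296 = -673.67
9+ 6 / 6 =10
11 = 11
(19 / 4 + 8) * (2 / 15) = 17 / 10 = 1.70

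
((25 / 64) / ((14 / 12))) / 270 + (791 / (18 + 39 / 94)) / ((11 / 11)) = 99934661 / 2326464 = 42.96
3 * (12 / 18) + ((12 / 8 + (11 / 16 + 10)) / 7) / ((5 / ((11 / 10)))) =2669 / 1120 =2.38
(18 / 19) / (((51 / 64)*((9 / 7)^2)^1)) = 6272 / 8721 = 0.72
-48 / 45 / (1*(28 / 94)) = -376 / 105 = -3.58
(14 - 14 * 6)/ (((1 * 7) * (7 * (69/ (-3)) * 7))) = 10/ 1127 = 0.01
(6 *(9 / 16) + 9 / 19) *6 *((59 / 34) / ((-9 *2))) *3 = -6.68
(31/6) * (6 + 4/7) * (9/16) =2139/112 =19.10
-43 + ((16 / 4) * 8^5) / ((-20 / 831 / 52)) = -1415971031 / 5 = -283194206.20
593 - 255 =338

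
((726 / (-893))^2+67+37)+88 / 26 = 1120090792 / 10366837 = 108.05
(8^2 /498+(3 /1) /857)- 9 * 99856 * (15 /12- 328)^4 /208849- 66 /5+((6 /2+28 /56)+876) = -174883649660672165064037 /3565353172560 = -49050862900.94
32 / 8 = 4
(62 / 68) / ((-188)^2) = 31 / 1201696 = 0.00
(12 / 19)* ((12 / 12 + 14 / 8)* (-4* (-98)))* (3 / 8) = 4851 / 19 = 255.32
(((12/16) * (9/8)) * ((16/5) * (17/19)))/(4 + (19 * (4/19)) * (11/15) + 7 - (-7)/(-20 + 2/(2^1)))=1377/7732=0.18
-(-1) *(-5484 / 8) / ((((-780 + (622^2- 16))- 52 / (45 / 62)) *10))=-12339 / 69482944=-0.00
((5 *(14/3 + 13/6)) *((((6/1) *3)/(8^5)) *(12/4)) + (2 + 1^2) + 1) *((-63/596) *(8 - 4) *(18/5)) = -75363939/12206080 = -6.17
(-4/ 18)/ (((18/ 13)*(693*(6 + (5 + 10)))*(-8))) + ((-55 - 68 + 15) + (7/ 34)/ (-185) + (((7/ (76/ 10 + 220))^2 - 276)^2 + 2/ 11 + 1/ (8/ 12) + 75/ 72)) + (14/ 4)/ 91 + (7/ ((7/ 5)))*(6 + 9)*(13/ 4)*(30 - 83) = 5104511555860156412262073001/ 80829631440793249494480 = 63151.49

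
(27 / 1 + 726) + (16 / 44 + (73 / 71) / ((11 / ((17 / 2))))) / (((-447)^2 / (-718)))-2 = 13021502572 / 17338981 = 751.00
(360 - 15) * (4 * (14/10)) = 1932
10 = 10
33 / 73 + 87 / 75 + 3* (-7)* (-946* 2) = 39733.61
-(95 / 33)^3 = -857375 / 35937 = -23.86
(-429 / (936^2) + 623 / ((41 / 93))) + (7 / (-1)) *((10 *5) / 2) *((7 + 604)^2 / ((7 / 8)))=-68766218599555 / 921024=-74662786.85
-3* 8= -24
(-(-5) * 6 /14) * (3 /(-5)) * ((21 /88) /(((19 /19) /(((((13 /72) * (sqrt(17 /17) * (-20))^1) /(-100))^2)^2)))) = -28561 /54743040000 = -0.00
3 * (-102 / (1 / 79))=-24174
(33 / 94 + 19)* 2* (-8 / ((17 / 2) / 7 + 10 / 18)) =-174.94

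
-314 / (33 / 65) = -20410 / 33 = -618.48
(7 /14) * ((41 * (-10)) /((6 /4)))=-410 /3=-136.67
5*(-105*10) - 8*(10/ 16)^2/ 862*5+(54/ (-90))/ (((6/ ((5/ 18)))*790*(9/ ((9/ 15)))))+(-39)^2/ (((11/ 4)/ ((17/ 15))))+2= -18692778209117/ 4045021200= -4621.18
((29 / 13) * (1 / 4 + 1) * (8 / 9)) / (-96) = -145 / 5616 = -0.03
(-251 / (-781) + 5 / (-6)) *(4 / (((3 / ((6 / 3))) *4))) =-2399 / 7029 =-0.34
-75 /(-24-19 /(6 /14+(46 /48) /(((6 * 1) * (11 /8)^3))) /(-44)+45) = -4108900 /1198771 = -3.43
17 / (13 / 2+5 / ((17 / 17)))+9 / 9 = 57 / 23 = 2.48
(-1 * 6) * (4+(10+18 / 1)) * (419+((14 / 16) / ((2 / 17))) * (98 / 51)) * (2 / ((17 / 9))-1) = -83192 / 17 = -4893.65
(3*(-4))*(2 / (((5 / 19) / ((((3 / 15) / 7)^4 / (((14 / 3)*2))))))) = -342 / 52521875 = -0.00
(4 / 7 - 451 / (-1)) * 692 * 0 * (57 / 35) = 0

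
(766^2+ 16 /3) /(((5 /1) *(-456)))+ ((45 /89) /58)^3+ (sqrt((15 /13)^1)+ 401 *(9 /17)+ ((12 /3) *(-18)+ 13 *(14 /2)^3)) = sqrt(195) /13+ 8680667473146505447 /1999258894059480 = 4343.02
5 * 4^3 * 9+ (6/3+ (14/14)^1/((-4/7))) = 11521/4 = 2880.25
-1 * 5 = -5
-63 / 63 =-1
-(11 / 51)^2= -121 / 2601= -0.05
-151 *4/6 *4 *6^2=-14496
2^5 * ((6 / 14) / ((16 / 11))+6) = 1410 / 7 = 201.43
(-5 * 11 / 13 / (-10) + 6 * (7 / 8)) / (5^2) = 59 / 260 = 0.23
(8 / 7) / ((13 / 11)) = 88 / 91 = 0.97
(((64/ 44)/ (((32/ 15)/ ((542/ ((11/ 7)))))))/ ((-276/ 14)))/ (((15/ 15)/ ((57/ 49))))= -77235/ 5566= -13.88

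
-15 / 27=-5 / 9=-0.56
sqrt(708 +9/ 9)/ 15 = sqrt(709)/ 15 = 1.78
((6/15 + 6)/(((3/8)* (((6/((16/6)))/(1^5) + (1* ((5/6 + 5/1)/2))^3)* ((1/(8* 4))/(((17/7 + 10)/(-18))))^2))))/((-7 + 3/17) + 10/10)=-59965964288/1134236565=-52.87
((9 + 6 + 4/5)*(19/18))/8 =1501/720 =2.08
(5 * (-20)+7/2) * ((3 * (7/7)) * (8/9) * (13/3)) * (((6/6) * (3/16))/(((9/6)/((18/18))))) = -139.39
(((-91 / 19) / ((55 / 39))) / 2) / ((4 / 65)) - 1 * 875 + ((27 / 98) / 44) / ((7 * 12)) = -902.59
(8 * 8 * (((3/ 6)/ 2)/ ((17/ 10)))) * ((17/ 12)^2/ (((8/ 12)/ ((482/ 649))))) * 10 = 409700/ 1947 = 210.43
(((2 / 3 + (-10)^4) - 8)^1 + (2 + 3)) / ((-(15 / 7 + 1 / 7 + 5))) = -209951 / 153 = -1372.23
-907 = -907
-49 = -49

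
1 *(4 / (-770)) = -2 / 385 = -0.01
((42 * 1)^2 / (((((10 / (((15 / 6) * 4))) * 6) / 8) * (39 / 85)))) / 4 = 16660 / 13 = 1281.54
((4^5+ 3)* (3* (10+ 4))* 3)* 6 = 776412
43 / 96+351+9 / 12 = 33811 / 96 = 352.20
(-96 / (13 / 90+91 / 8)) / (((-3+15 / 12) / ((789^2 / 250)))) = 8605730304 / 725725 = 11858.11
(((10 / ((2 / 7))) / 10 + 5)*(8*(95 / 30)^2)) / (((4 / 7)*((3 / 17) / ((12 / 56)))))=104329 / 72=1449.01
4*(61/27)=244/27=9.04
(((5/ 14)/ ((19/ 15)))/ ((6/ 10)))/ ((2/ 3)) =375/ 532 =0.70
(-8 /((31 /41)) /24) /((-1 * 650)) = 41 /60450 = 0.00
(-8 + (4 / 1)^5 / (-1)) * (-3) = 3096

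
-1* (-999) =999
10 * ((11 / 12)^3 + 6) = 58495 / 864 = 67.70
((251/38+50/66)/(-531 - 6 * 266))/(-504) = 1319/192042576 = 0.00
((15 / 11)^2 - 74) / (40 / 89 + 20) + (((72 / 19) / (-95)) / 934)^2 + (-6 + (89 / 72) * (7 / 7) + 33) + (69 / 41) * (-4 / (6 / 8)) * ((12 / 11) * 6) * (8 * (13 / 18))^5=-909788312757841228777358881 / 2405253070363379207400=-378250.56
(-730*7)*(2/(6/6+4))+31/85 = -173709/85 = -2043.64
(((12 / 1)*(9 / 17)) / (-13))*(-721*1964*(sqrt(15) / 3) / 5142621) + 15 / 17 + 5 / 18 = 16992528*sqrt(15) / 378839747 + 355 / 306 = 1.33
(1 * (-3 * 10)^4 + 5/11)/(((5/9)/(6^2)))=577368324/11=52488029.45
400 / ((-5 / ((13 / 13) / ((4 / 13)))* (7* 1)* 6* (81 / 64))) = -8320 / 1701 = -4.89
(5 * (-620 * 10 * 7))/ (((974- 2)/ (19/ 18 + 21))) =-10768625/ 2187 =-4923.93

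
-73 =-73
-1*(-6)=6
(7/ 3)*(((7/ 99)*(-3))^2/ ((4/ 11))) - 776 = -921545/ 1188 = -775.71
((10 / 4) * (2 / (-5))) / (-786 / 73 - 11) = 73 / 1589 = 0.05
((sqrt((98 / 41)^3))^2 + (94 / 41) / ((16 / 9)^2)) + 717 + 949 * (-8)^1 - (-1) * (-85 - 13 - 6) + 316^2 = 819477363919 / 8821888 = 92891.38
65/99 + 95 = 9470/99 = 95.66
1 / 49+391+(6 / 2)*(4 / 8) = 38467 / 98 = 392.52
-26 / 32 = -0.81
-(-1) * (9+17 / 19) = 188 / 19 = 9.89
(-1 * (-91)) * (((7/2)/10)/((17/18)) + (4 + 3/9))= 218309/510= 428.06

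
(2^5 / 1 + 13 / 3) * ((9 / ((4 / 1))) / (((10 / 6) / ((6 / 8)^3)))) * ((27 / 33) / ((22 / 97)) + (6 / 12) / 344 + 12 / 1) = 34417446183 / 106557440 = 322.99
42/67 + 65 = 4397/67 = 65.63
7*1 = 7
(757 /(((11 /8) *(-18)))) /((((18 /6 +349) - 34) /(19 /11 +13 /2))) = -137017 /173151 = -0.79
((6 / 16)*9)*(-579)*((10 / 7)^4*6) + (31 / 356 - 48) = -41781063857 / 854756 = -48880.69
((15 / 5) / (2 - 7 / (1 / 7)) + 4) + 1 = 232 / 47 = 4.94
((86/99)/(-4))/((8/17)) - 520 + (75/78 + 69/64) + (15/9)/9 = -128058347/247104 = -518.24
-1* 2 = -2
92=92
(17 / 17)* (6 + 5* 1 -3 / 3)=10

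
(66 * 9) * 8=4752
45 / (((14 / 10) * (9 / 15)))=375 / 7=53.57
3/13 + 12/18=35/39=0.90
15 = 15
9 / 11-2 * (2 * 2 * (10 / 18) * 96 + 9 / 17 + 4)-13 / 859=-209588690 / 481899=-434.92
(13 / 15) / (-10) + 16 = 2387 / 150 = 15.91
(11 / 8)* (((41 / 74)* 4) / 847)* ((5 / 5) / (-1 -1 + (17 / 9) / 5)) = -1845 / 831908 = -0.00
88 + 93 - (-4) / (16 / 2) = 363 / 2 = 181.50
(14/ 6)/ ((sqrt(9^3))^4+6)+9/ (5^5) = 0.00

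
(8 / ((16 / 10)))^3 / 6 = 125 / 6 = 20.83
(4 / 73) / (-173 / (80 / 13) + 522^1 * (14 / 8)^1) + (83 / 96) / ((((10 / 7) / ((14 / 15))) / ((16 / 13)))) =21030958421 / 30248378550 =0.70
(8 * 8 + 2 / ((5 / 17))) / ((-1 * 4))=-177 / 10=-17.70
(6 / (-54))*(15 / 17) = -5 / 51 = -0.10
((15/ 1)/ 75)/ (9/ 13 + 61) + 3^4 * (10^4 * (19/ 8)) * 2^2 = 30856950013/ 4010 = 7695000.00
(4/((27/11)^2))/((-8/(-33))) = 1331/486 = 2.74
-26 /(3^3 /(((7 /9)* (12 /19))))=-728 /1539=-0.47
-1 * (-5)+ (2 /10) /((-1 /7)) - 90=-432 /5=-86.40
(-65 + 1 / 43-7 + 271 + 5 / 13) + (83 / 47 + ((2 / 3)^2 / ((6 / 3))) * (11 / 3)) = 143284886 / 709371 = 201.99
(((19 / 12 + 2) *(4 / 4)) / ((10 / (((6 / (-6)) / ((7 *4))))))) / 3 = -43 / 10080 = -0.00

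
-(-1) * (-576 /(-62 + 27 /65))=37440 /4003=9.35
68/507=0.13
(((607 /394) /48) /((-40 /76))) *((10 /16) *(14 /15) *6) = -80731 /378240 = -0.21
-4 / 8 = -1 / 2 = -0.50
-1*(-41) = 41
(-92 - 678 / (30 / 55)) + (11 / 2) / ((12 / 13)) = -31897 / 24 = -1329.04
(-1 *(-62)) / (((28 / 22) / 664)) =226424 / 7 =32346.29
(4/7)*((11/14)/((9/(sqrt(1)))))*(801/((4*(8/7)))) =8.74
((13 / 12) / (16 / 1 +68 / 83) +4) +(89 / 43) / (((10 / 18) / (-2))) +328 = 324.61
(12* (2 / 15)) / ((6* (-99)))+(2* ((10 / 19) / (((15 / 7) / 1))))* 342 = 249476 / 1485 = 168.00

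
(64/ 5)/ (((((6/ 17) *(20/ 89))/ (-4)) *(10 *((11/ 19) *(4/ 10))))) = -229976/ 825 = -278.76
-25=-25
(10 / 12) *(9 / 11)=0.68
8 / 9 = 0.89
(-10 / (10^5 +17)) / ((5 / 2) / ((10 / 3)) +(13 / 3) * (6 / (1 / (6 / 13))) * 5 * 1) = -40 / 24304131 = -0.00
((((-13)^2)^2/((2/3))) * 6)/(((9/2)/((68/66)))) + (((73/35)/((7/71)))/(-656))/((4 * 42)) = 5826651143449/99003520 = 58852.97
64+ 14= 78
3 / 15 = 1 / 5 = 0.20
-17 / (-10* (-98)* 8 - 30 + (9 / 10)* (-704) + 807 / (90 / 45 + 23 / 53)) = -3655 / 1614211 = -0.00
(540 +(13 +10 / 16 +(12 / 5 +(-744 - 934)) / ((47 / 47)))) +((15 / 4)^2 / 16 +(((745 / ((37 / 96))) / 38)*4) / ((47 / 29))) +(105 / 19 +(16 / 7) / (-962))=-3810230807113 / 3848615680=-990.03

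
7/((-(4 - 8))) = 7/4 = 1.75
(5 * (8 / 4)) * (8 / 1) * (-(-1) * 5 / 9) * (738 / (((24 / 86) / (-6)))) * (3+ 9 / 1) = -8462400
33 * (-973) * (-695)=22315755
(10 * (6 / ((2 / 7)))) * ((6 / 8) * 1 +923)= 387975 / 2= 193987.50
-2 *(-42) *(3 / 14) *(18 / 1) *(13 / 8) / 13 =40.50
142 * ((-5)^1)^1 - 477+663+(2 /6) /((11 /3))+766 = 2663 /11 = 242.09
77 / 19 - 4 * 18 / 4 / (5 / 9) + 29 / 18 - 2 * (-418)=1383841 / 1710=809.26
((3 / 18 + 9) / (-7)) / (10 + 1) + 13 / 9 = 167 / 126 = 1.33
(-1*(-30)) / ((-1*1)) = -30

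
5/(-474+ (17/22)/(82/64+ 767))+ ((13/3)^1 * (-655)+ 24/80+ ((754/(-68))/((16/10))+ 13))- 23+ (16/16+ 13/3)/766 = -95312334600620209/33384740483920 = -2854.97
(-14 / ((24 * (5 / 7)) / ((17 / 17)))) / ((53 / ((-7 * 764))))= 65513 / 795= 82.41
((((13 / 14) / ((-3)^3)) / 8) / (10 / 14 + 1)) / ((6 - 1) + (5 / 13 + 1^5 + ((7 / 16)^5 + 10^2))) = -2768896 / 117482327019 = -0.00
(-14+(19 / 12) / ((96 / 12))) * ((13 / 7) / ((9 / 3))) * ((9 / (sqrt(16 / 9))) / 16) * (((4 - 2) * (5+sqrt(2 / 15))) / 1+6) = -60.31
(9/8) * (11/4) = 99/32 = 3.09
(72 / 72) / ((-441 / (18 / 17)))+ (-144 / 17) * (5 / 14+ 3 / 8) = -6.20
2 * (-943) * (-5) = 9430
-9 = -9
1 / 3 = 0.33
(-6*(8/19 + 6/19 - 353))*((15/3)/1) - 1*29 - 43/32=10537.55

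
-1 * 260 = -260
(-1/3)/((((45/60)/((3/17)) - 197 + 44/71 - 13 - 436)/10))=2840/546243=0.01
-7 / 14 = -1 / 2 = -0.50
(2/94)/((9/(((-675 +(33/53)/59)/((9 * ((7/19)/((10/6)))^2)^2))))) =-57305727527500/6945590775627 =-8.25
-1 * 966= -966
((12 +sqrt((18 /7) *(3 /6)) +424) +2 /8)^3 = 191837007 *sqrt(7) /784 +37195734215 /448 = 83673581.49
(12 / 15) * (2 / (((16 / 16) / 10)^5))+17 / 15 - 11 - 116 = 159874.13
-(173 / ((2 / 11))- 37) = -914.50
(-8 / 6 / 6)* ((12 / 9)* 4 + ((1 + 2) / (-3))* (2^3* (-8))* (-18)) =6880 / 27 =254.81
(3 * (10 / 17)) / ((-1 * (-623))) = 30 / 10591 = 0.00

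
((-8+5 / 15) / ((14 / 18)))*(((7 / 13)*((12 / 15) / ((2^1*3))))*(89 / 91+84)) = -355718 / 5915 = -60.14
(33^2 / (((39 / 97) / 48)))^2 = 2856532656384 / 169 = 16902560096.95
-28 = -28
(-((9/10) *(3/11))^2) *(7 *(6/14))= -2187/12100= -0.18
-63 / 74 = -0.85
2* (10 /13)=20 /13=1.54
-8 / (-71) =8 / 71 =0.11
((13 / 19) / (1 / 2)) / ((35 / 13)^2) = 4394 / 23275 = 0.19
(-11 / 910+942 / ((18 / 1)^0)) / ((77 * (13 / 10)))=9.41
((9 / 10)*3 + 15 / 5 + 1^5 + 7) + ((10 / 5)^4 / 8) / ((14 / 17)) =1129 / 70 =16.13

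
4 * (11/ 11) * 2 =8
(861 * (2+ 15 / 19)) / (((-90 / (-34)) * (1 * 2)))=258587 / 570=453.66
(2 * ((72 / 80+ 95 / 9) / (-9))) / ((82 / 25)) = -5155 / 6642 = -0.78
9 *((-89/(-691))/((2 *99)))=89/15202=0.01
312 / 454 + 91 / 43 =27365 / 9761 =2.80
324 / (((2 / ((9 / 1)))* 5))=1458 / 5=291.60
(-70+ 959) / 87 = 889 / 87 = 10.22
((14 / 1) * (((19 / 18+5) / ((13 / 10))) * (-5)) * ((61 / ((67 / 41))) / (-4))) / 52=47706575 / 815256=58.52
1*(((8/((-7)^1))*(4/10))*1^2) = -16/35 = -0.46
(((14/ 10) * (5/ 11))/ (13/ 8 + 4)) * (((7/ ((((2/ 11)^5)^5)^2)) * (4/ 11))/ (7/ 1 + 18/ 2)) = 4753844455458735957707982069031039402487706454854769/ 25332747903959040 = 187656091375535221179404000000000000.00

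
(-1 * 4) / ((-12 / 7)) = 7 / 3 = 2.33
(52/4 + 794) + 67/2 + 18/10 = 8423/10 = 842.30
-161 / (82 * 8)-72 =-47393 / 656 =-72.25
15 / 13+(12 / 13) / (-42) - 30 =-28.87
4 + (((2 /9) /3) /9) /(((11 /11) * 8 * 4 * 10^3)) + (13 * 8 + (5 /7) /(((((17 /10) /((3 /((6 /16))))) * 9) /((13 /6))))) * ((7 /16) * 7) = 21479760017 /66096000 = 324.98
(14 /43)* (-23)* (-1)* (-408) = -131376 /43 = -3055.26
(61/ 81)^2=0.57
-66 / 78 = -11 / 13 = -0.85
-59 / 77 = -0.77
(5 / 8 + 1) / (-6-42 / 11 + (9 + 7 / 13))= -1859 / 320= -5.81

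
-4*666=-2664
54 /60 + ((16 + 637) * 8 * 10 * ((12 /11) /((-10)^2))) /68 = 3471 /374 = 9.28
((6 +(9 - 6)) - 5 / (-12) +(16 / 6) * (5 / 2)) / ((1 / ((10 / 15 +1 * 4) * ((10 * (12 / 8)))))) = 6755 / 6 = 1125.83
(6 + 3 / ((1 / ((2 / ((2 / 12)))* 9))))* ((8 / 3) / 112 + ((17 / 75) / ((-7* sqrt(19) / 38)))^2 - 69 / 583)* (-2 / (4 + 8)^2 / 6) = 4774351 / 420714000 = 0.01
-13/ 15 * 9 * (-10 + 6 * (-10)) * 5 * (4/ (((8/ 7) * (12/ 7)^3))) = 1092455/ 576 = 1896.62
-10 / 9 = -1.11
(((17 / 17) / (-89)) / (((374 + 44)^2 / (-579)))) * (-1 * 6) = -1737 / 7775218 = -0.00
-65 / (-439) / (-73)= -65 / 32047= -0.00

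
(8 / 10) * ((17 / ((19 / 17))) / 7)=1156 / 665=1.74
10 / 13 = 0.77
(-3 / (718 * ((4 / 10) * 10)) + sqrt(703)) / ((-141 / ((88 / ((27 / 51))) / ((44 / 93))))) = 527 / 202476 - 1054 * sqrt(703) / 423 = -66.06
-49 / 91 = -7 / 13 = -0.54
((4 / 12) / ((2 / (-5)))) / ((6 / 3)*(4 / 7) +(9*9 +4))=-35 / 3618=-0.01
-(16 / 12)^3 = -2.37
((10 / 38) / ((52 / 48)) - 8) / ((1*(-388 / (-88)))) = -42152 / 23959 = -1.76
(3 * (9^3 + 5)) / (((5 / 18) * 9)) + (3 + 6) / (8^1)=35277 / 40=881.92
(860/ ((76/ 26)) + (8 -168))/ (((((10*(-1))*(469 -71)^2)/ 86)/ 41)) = -449565/ 1504838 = -0.30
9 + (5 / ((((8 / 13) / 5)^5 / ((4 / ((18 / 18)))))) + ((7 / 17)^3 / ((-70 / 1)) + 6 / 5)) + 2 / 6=427544446517531 / 603709440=708195.73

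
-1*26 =-26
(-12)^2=144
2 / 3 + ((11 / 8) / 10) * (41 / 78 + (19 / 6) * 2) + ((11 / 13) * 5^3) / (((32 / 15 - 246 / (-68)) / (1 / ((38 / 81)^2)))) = 112548785317 / 1321398624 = 85.17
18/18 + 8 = 9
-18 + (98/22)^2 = 223/121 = 1.84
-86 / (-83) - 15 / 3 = -3.96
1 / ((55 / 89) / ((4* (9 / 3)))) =1068 / 55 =19.42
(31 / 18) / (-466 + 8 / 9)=-31 / 8372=-0.00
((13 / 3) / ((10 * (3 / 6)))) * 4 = 52 / 15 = 3.47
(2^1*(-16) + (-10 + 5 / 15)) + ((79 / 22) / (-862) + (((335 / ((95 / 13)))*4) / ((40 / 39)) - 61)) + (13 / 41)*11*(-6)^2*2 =72513496819 / 221594340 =327.24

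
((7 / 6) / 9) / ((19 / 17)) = 119 / 1026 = 0.12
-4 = -4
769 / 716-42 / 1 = -29303 / 716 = -40.93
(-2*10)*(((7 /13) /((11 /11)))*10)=-1400 /13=-107.69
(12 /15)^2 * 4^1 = 64 /25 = 2.56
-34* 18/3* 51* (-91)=946764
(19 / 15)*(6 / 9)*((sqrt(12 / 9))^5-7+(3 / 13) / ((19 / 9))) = -3404 / 585+1216*sqrt(3) / 1215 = -4.09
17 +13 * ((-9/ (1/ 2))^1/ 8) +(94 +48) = 519/ 4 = 129.75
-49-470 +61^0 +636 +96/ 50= 2998/ 25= 119.92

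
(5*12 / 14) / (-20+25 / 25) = -30 / 133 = -0.23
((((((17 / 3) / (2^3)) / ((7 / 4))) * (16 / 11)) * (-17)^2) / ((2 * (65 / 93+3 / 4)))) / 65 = 0.90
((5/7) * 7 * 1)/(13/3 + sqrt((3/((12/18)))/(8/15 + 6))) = 38220/31909 - 1890 * sqrt(15)/31909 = 0.97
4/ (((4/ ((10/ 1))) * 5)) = 2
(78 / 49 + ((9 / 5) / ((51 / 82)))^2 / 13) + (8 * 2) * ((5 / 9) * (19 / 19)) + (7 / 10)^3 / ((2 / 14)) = 22410421877 / 1656837000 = 13.53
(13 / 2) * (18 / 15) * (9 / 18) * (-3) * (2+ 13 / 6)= -195 / 4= -48.75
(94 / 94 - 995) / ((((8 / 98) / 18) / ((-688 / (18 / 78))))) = 653439696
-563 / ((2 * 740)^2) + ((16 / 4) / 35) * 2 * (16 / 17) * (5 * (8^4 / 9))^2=23519240907469243 / 21113265600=1113955.62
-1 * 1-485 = -486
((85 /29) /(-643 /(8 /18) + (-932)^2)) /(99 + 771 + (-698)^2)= 170 /24548306808757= 0.00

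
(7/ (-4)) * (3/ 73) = -21/ 292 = -0.07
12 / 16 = 0.75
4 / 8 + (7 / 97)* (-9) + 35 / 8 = 3279 / 776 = 4.23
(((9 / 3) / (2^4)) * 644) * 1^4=120.75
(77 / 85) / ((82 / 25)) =385 / 1394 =0.28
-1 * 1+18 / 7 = 1.57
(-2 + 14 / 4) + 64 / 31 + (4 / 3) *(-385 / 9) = -89513 / 1674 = -53.47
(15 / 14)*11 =165 / 14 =11.79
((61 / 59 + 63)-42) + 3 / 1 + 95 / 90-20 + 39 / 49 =358301 / 52038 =6.89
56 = 56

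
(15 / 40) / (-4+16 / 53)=-159 / 1568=-0.10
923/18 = 51.28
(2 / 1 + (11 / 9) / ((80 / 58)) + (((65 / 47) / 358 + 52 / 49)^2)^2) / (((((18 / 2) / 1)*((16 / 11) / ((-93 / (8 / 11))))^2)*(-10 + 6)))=-1220851793812655191697746509287003 / 1362700147198832194119527301120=-895.91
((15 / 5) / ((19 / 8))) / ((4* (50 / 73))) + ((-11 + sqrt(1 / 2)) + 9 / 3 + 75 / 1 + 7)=sqrt(2) / 2 + 35369 / 475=75.17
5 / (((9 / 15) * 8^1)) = 25 / 24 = 1.04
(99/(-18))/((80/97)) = -1067/160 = -6.67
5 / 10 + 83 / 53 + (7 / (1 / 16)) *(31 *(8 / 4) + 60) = 1448603 / 106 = 13666.07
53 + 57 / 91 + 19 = 6609 / 91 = 72.63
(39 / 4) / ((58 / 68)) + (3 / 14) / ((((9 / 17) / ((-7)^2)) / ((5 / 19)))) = 16.65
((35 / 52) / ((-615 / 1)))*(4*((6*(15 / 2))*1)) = -105 / 533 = -0.20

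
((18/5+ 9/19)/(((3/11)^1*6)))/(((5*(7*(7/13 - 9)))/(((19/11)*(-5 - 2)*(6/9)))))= 559/8250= 0.07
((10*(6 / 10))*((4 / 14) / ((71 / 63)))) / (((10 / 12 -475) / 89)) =-57672 / 201995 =-0.29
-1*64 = -64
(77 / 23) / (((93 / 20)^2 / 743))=22884400 / 198927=115.04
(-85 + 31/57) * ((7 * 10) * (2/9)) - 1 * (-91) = -627277/513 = -1222.76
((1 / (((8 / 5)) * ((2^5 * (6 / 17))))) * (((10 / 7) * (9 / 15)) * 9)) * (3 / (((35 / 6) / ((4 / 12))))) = 459 / 6272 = 0.07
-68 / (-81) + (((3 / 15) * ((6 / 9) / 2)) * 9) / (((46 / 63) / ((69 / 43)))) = 75167 / 34830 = 2.16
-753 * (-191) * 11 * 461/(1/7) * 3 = 15315855093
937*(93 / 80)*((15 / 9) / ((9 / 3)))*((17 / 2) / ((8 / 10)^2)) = 12344975 / 1536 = 8037.09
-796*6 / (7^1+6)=-4776 / 13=-367.38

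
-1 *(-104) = 104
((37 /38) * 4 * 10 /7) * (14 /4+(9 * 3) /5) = 6586 /133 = 49.52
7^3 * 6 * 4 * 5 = 41160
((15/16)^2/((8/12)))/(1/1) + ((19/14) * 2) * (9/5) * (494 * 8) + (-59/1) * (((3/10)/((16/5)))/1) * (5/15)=345996089/17920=19307.82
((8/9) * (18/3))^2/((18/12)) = 512/27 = 18.96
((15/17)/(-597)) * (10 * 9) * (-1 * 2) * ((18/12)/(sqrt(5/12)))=540 * sqrt(15)/3383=0.62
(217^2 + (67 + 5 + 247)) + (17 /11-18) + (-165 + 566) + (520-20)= 531218 /11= 48292.55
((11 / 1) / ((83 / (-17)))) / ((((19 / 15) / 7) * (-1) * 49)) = 2805 / 11039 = 0.25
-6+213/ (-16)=-309/ 16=-19.31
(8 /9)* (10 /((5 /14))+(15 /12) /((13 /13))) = 26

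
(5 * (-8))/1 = -40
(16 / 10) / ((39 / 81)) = 216 / 65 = 3.32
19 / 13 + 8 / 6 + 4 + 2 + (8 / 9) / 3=3191 / 351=9.09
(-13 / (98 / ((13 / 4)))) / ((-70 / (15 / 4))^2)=-1521 / 1229312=-0.00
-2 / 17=-0.12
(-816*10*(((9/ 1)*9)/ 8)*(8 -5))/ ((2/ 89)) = -11029770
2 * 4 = 8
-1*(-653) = 653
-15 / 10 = -3 / 2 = -1.50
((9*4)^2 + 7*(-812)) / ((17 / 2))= -8776 / 17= -516.24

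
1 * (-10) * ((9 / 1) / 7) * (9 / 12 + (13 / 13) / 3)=-195 / 14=-13.93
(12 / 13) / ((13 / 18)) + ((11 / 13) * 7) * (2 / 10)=2081 / 845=2.46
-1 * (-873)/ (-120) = -291/ 40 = -7.28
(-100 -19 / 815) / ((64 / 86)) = -3505317 / 26080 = -134.41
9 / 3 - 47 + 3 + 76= 35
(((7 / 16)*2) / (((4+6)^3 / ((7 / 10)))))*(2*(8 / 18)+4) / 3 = 0.00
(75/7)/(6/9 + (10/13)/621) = 605475/37744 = 16.04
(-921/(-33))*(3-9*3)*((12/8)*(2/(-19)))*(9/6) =33156/209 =158.64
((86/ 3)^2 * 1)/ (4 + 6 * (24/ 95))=175655/ 1179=148.99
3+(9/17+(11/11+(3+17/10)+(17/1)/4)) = 4583/340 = 13.48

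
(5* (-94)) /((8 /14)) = -1645 /2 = -822.50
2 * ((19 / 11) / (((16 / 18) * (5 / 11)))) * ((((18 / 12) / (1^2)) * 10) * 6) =1539 / 2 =769.50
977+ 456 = 1433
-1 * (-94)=94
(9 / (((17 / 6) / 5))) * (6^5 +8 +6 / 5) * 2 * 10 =42040080 / 17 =2472945.88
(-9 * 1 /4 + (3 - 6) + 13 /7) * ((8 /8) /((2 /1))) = -95 /56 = -1.70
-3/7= -0.43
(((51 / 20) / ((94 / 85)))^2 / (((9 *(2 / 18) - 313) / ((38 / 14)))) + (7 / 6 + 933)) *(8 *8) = 288423860629 / 4824456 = 59783.71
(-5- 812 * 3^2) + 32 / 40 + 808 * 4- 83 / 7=-143222 / 35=-4092.06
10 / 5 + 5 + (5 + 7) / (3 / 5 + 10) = 431 / 53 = 8.13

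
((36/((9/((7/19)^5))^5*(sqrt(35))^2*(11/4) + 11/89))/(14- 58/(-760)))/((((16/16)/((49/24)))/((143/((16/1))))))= 1031824901312552914505409835/8721554938693481834206681553016535731644234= 0.00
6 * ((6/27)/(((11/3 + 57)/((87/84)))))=29/1274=0.02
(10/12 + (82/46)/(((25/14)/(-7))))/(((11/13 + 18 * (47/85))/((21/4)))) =-32847451/10978360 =-2.99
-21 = -21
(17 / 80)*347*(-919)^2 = 62275816.74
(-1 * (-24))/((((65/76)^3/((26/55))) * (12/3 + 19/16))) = 337133568/96435625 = 3.50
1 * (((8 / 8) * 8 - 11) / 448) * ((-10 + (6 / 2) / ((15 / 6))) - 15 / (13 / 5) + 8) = 0.04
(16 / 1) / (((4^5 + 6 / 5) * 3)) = 0.01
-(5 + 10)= -15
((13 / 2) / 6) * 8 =26 / 3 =8.67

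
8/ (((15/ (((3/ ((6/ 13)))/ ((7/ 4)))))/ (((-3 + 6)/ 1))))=208/ 35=5.94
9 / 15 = 3 / 5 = 0.60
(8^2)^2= 4096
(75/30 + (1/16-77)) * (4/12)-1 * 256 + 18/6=-4445/16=-277.81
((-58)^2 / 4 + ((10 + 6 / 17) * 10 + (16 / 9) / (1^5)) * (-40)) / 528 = -515807 / 80784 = -6.39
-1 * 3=-3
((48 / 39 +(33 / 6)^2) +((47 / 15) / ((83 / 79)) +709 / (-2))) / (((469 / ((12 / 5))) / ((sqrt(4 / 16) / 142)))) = -20719189 / 3592962100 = -0.01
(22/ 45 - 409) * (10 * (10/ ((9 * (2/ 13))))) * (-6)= 4779580/ 27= 177021.48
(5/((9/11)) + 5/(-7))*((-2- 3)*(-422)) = 717400/63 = 11387.30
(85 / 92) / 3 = 85 / 276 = 0.31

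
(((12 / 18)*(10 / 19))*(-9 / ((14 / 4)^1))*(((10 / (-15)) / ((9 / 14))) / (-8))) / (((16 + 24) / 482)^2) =-58081 / 3420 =-16.98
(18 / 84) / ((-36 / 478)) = -239 / 84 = -2.85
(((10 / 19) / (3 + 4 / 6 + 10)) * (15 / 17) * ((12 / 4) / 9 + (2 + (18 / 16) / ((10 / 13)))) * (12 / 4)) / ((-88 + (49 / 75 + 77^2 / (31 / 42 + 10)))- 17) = 3074625 / 3558126656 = 0.00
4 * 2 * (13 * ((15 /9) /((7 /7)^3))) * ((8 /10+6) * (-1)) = -3536 /3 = -1178.67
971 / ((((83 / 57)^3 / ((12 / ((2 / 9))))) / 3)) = 29131229286 / 571787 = 50947.69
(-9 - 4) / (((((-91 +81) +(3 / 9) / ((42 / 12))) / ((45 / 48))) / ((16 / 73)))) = 315 / 1168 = 0.27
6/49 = 0.12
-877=-877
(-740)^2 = 547600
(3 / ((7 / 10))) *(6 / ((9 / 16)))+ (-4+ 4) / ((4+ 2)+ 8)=320 / 7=45.71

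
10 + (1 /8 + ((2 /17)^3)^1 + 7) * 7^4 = 672925145 /39304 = 17121.03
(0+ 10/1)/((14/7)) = 5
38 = 38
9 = 9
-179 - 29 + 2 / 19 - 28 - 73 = -5869 / 19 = -308.89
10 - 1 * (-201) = 211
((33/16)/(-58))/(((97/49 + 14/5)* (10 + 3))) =-8085/14126944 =-0.00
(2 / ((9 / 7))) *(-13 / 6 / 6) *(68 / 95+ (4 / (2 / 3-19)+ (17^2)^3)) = -459072434275 / 33858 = -13558758.17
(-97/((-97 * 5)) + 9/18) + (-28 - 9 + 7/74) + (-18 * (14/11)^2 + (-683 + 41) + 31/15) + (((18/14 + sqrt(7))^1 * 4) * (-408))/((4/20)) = -8160 * sqrt(7) - 5263412159/470085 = -32786.06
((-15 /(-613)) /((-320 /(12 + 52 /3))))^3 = -1331 /117937355264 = -0.00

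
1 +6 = 7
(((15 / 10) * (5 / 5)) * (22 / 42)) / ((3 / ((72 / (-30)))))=-0.63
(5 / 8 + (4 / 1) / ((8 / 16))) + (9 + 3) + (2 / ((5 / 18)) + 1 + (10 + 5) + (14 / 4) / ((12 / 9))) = 929 / 20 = 46.45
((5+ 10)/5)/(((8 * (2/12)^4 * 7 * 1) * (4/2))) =243/7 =34.71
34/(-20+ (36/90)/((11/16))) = -935/534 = -1.75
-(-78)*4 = 312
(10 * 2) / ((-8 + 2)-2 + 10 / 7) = -70 / 23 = -3.04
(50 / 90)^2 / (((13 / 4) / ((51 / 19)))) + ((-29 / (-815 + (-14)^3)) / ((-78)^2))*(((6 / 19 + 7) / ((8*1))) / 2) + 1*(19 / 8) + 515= 10221894538469 / 19747495872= 517.63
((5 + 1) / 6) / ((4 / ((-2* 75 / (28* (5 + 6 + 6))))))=-75 / 952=-0.08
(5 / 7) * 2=10 / 7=1.43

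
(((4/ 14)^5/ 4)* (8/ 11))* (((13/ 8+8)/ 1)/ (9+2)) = 8/ 26411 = 0.00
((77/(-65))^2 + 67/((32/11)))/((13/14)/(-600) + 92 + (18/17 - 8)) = 1179368421/4105408502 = 0.29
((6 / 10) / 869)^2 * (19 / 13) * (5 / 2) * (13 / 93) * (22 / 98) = 0.00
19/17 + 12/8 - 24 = -21.38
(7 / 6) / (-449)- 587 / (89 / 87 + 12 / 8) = -275162845 / 1182666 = -232.66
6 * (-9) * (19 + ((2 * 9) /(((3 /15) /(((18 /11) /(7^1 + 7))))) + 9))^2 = -475046424 /5929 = -80122.52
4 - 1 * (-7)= 11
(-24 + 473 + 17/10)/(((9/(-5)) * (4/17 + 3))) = -76619/990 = -77.39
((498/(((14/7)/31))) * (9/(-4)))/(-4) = 69471/16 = 4341.94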